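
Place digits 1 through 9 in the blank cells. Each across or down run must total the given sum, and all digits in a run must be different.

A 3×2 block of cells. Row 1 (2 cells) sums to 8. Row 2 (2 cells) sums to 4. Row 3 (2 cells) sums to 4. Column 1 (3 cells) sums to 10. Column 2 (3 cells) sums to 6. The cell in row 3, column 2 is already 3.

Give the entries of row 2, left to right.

3 1

4 in 2 cells must be {1,3}; 6 in 3 cells must be {1,2,3}.
(2,2) = 1: the only remaining digit allowed by both the 4 across and the 6 down.
(3,1) = 4 − 3 = 1 completes the 4 across.
(1,2) = 6 − 4 = 2 completes the 6 down.
(2,1) = 4 − 1 = 3 completes the 4 across.
(1,1) = 8 − 2 = 6 completes the 8 across.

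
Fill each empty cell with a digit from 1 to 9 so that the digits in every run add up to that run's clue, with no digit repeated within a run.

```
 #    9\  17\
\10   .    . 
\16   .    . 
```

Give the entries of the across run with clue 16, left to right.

16 in 2 cells must be {7,9}; 17 in 2 cells must be {8,9}.
The 16 across and the 9 down share only 7, so R2C1 = 7.
R2C2 = 16 − 7 = 9 completes the 16 across.
R1C1 = 9 − 7 = 2 completes the 9 down.
R1C2 = 10 − 2 = 8 completes the 10 across.

7 9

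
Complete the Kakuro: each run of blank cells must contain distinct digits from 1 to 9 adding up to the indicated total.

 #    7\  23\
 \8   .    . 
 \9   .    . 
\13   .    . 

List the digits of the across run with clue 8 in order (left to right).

7 in 3 cells must be {1,2,4}; 23 in 3 cells must be {6,8,9}.
The 8 across and the 23 down share only 6, so R1C2 = 6.
Given what's placed, R2C2 must be 8 to fit the 9 across and 23 down.
R3C1 = 4: only digit in both the 13-across and 7-down candidate sets.
R3C2 = 13 − 4 = 9 completes the 13 across.
R1C1 = 8 − 6 = 2 completes the 8 across.
R2C1 = 9 − 8 = 1 completes the 9 across.

2 6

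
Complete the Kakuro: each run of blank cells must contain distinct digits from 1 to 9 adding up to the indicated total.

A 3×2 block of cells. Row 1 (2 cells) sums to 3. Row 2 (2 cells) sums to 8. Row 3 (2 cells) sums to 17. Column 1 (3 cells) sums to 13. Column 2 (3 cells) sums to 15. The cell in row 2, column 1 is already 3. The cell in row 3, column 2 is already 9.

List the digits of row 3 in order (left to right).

3 in 2 cells must be {1,2}; 17 in 2 cells must be {8,9}.
(2,2) = 8 − 3 = 5 completes the 8 across.
(3,1) = 17 − 9 = 8 completes the 17 across.
(1,1) = 13 − 11 = 2 completes the 13 down.
(1,2) = 3 − 2 = 1 completes the 3 across.

8 9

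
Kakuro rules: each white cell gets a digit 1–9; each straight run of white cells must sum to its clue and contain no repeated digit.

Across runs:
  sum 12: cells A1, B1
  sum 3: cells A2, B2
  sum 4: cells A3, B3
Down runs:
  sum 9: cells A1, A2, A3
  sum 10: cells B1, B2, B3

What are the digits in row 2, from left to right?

1 2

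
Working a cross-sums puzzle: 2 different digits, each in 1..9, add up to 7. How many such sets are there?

3

2 distinct digits from 1–9 sum between 3 and 17.
Enumerating: {1,6}, {2,5}, {3,4}.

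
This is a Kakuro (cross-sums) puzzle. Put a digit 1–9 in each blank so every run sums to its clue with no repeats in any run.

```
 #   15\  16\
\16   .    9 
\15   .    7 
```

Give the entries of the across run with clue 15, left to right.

8, 7

16 in 2 cells must be {7,9}.
R1C1 = 16 − 9 = 7 completes the 16 across.
R2C1 = 15 − 7 = 8 completes the 15 across.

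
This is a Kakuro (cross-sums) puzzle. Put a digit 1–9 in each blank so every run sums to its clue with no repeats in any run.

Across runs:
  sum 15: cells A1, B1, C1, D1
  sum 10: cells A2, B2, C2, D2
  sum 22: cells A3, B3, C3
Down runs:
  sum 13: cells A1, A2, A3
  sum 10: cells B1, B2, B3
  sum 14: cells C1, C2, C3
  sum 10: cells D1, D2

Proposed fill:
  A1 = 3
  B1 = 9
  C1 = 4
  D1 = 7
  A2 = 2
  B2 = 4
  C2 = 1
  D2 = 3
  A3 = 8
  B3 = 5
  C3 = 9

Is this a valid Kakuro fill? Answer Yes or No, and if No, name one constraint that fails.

No — the down run B1–B3 sums to 18, not 10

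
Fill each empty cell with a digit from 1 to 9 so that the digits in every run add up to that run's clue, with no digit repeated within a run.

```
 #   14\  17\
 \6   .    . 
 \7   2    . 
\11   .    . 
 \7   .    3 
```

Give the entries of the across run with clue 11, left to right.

R2C2 = 7 − 2 = 5 completes the 7 across.
R4C1 = 7 − 3 = 4 completes the 7 across.
Nothing is forced directly, so branch on R1C1, whose candidates are 1 or 5. If R1C1 = 1: then R1C2 would have to be in {5} for the 6 across but in {1,2,7,8} for the 17 down — contradiction. So R1C1 = 5.
R1C2 = 6 − 5 = 1 completes the 6 across.
R3C1 = 14 − 11 = 3 completes the 14 down.
R3C2 = 11 − 3 = 8 completes the 11 across.

3 8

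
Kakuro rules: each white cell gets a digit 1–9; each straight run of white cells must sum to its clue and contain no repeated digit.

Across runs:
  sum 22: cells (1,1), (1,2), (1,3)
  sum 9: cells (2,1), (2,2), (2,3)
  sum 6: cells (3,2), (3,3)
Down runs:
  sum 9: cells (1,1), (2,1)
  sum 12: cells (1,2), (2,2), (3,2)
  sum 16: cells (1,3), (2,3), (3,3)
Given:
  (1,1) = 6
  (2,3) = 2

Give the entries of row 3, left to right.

1 5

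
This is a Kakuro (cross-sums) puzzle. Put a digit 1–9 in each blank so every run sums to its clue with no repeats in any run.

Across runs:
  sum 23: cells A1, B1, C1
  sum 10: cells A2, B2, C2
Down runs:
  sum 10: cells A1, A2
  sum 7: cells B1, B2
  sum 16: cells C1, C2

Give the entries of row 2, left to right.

23 in 3 cells must be {6,8,9}; 16 in 2 cells must be {7,9}.
The 23 across and the 7 down share only 6, so B1 = 6.
Given what's placed, C1 must be 9 to fit the 23 across and 16 down.
B2 = 7 − 6 = 1 completes the 7 down.
C2 = 16 − 9 = 7 completes the 16 down.
A1 = 23 − 15 = 8 completes the 23 across.
A2 = 10 − 8 = 2 completes the 10 across.

2 1 7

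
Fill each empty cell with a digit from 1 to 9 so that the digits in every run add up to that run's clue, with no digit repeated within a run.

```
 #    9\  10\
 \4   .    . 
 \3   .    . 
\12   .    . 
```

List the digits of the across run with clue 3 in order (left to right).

1, 2

4 in 2 cells must be {1,3}; 3 in 2 cells must be {1,2}.
Nothing is forced directly, so branch on R2C1, whose candidates are 1 or 2. If R2C1 = 2: that forces R2C2 = 1, R1C2 = 3, after which R3C2 would have to be in {3,4,5,7,8,9} for the 12 across but in {6} for the 10 down — contradiction. So R2C1 = 1.
Given what's placed, R1C1 must be 3 to fit the 4 across and 9 down.
R1C2 = 4 − 3 = 1 completes the 4 across.
R2C2 = 3 − 1 = 2 completes the 3 across.
R3C1 = 9 − 4 = 5 completes the 9 down.
R3C2 = 12 − 5 = 7 completes the 12 across.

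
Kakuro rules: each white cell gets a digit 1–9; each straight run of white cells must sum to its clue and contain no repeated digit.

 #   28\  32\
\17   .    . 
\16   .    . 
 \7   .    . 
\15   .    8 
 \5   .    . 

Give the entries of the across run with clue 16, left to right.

9 7

17 in 2 cells must be {8,9}; 16 in 2 cells must be {7,9}.
R1C2 = 9: the only remaining digit allowed by both the 17 across and the 32 down.
R2C2 = 7: the only remaining digit allowed by both the 16 across and the 32 down.
R4C1 = 15 − 8 = 7 completes the 15 across.
R1C1 = 17 − 9 = 8 completes the 17 across.
R2C1 = 16 − 7 = 9 completes the 16 across.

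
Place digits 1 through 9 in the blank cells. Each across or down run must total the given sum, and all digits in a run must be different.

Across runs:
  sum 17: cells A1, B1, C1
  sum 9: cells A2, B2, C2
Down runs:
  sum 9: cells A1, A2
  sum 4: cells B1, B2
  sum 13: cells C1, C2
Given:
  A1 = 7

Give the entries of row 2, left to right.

4 in 2 cells must be {1,3}.
Given what's placed, B1 must be 1 to fit the 17 across and 4 down.
C1 = 17 − 8 = 9 completes the 17 across.
A2 = 9 − 7 = 2 completes the 9 down.
B2 = 4 − 1 = 3 completes the 4 down.
C2 = 9 − 5 = 4 completes the 9 across.

2 3 4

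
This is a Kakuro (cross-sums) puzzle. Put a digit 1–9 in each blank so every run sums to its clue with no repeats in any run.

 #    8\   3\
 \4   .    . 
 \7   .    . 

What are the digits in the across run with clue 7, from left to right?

5, 2

4 in 2 cells must be {1,3}; 3 in 2 cells must be {1,2}.
The 4 across and the 3 down share only 1, so R1C2 = 1.
R2C2 = 3 − 1 = 2 completes the 3 down.
R1C1 = 4 − 1 = 3 completes the 4 across.
R2C1 = 7 − 2 = 5 completes the 7 across.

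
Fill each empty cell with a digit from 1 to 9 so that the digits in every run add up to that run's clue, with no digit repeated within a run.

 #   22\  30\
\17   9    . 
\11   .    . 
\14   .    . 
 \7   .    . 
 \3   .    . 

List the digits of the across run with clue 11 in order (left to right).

4 7

17 in 2 cells must be {8,9}; 3 in 2 cells must be {1,2}.
R1C2 = 17 − 9 = 8 completes the 17 across.
No cell is forced outright now. R3C1 can only be 5 or 6 (the digits allowed by both its 14 across and its 22 down). If R3C1 = 6: then R3C2 would have to be in {8} for the 14 across but in {1,2,3,4,5,6,7,9} for the 30 down — contradiction. So R3C1 = 5.
R3C2 = 14 − 5 = 9 completes the 14 across.
R5C1 = 1: the only remaining digit allowed by both the 3 across and the 22 down.
R5C2 = 3 − 1 = 2 completes the 3 across.
Nothing is forced directly, so branch on R2C1, whose candidates are 3 or 4. If R2C1 = 3: then R2C2 would have to be in {8} for the 11 across but in {4,5,6,7} for the 30 down — contradiction. So R2C1 = 4.
R2C2 = 11 − 4 = 7 completes the 11 across.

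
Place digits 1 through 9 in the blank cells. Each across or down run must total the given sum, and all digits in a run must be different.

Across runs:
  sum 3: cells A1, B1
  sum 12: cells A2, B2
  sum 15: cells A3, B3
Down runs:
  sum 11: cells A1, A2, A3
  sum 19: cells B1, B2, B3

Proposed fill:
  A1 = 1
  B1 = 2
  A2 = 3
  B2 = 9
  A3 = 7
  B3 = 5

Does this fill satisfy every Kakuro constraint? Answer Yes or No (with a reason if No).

No — the down run B1–B3 sums to 16, not 19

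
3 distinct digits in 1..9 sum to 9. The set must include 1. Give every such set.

3 distinct digits from 1–9 sum between 6 and 24.
Keeping only sets containing 1.

{1,2,6}; {1,3,5}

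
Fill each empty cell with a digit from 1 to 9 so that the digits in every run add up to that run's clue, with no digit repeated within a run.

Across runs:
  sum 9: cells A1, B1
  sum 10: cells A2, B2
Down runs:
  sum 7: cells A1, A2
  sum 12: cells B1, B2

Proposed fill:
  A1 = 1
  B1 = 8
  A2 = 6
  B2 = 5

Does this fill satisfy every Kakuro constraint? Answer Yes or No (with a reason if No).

No — the across run A2–B2 sums to 11, not 10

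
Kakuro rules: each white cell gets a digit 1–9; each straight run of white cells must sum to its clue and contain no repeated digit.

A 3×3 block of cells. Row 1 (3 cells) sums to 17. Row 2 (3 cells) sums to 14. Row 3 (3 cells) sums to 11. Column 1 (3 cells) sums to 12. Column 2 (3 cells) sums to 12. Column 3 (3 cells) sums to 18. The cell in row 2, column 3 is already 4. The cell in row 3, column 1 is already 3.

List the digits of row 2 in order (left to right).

7 3 4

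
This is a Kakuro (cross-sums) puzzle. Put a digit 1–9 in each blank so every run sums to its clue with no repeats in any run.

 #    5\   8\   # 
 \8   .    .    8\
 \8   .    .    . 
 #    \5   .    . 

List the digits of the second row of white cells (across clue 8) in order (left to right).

2 1 5

Nothing is forced directly, so branch on R1C1, whose candidates are 1 or 2 or 3. If R1C1 = 1: then R1C2 would have to be in {7} for the 8 across but in {1,2,3,4,5} for the 8 down — contradiction. If R1C1 = 2: then R1C2 would have to be in {6} for the 8 across but in {1,2,3,4,5} for the 8 down — contradiction. So R1C1 = 3.
R1C2 = 8 − 3 = 5 completes the 8 across.
R2C1 = 5 − 3 = 2 completes the 5 down.
R2C2 = 1: the only remaining digit allowed by both the 8 across and the 8 down.
R2C3 = 8 − 3 = 5 completes the 8 across.
R3C2 = 8 − 6 = 2 completes the 8 down.
R3C3 = 5 − 2 = 3 completes the 5 across.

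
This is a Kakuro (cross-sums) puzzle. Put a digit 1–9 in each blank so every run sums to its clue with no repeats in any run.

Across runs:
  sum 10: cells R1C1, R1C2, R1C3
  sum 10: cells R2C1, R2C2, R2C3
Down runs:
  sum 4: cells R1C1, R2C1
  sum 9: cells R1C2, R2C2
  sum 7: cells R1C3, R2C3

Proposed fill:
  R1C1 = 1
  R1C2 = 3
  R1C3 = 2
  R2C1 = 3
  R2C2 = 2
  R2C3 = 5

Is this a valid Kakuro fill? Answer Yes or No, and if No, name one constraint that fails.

No — the down run R1C2–R2C2 sums to 5, not 9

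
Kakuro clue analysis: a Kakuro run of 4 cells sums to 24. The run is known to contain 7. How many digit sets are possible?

4 distinct digits from 1–9 sum between 10 and 30.
Keeping only sets containing 7.
Enumerating: {2,6,7,9}, {3,5,7,9}, {3,6,7,8}, {4,5,7,8}.

4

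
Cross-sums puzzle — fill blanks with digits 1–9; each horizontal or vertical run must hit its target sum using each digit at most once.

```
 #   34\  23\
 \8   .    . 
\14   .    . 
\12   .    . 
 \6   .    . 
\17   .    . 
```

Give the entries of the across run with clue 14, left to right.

17 in 2 cells must be {8,9}; 34 in 5 cells must be {4,6,7,8,9}.
Only 4 fits R4C1 under both its across sum 6 and down sum 34.
R4C2 = 6 − 4 = 2 completes the 6 across.
Nothing is forced directly, so branch on R1C1, whose candidates are 6 or 7. If R1C1 = 6: then R1C2 would have to be in {2} for the 8 across but in {1,3,4,5,6,7,8,9} for the 23 down — contradiction. So R1C1 = 7.
R1C2 = 8 − 7 = 1 completes the 8 across.
No cell is forced outright now. R3C1 can only be 8 or 9 (the digits allowed by both its 12 across and its 34 down). If R3C1 = 8: that forces R3C2 = 4, R5C1 = 9, after which R5C2 would have to be in {8} for the 17 across but in {7,9} for the 23 down — contradiction. So R3C1 = 9.
R3C2 = 12 − 9 = 3 completes the 12 across.
Given what's placed, R5C1 must be 8 to fit the 17 across and 34 down.
R5C2 = 17 − 8 = 9 completes the 17 across.
R2C1 = 34 − 28 = 6 completes the 34 down.
R2C2 = 14 − 6 = 8 completes the 14 across.

6 8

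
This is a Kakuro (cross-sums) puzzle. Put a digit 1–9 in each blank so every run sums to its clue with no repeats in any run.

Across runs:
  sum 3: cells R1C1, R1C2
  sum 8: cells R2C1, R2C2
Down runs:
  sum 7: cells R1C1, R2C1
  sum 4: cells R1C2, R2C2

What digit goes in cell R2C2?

3

3 in 2 cells must be {1,2}; 4 in 2 cells must be {1,3}.
The 3 across and the 4 down share only 1, so R1C2 = 1.
R2C2 = 4 − 1 = 3 completes the 4 down.
R1C1 = 3 − 1 = 2 completes the 3 across.
R2C1 = 8 − 3 = 5 completes the 8 across.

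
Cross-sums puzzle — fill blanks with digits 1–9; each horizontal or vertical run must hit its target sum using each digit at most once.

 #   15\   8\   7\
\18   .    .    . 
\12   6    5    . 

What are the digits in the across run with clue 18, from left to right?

R1C1 = 15 − 6 = 9 completes the 15 down.
R1C2 = 8 − 5 = 3 completes the 8 down.
R1C3 = 18 − 12 = 6 completes the 18 across.
R2C3 = 12 − 11 = 1 completes the 12 across.

9 3 6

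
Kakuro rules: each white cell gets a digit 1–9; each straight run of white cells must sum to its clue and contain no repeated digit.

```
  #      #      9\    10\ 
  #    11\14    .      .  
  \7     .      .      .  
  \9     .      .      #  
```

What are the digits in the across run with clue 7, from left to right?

7 in 3 cells must be {1,2,4}.
Nothing is forced directly, so branch on R2C1, whose candidates are 2 or 4. If R2C1 = 2: then R3C1 would have to be in {1,2,3,4,5,6,7,8} for the 9 across but in {9} for the 11 down — contradiction. So R2C1 = 4.
R3C1 = 11 − 4 = 7 completes the 11 down.
R3C2 = 9 − 7 = 2 completes the 9 across.
R1C2 = 6: the only remaining digit allowed by both the 14 across and the 9 down.
R1C3 = 14 − 6 = 8 completes the 14 across.
R2C2 = 9 − 8 = 1 completes the 9 down.
R2C3 = 7 − 5 = 2 completes the 7 across.

4 1 2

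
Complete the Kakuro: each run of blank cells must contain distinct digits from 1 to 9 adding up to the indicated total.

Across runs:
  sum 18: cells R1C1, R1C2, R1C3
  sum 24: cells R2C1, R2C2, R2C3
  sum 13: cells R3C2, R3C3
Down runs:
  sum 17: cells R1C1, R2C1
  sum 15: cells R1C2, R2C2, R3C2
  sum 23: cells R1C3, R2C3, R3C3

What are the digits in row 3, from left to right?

24 in 3 cells must be {7,8,9}; 17 in 2 cells must be {8,9}; 23 in 3 cells must be {6,8,9}.
Nothing is forced directly, so branch on R2C2, whose candidates are 7 or 8 or 9. If R2C2 = 8: that forces R2C1 = 9, after which R2C3 would have to be in {7} for the 24 across but in {6,8,9} for the 23 down — contradiction. If R2C2 = 9: that forces R2C1 = 8, after which R2C3 would have to be in {7} for the 24 across but in {6,8,9} for the 23 down — contradiction. So R2C2 = 7.
Nothing is forced directly, so branch on R3C2, whose candidates are 5 or 6. If R3C2 = 6: that forces R1C2 = 2, R1C3 = 9, R2C3 = 8, after which R3C3 would have to be in {7} for the 13 across but in {6} for the 23 down — contradiction. So R3C2 = 5.
R1C2 = 15 − 12 = 3 completes the 15 down.
R3C3 = 13 − 5 = 8 completes the 13 across.

5 8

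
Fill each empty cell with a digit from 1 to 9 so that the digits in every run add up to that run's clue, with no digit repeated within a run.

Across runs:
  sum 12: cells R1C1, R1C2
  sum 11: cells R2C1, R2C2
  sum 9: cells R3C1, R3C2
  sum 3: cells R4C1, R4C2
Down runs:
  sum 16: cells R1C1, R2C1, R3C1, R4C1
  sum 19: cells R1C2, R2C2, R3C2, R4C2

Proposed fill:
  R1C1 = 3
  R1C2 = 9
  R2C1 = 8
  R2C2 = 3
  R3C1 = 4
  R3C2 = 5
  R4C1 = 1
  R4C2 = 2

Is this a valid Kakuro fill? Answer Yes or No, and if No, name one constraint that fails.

Across: 3+9=12; 8+3=11; 4+5=9; 1+2=3. Down: 3+8+4+1=16; 9+3+5+2=19. No digit repeats within any run.

Yes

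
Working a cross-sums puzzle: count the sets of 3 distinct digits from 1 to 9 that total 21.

3

3 distinct digits from 1–9 sum between 6 and 24.
Enumerating: {4,8,9}, {5,7,9}, {6,7,8}.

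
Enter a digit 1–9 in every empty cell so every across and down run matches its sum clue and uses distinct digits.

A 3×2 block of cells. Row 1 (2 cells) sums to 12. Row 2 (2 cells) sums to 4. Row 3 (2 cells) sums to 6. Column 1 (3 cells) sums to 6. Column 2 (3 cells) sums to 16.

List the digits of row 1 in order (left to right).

4 in 2 cells must be {1,3}; 6 in 3 cells must be {1,2,3}.
The 12 across and the 6 down share only 3, so (1,1) = 3.
(1,2) = 12 − 3 = 9 completes the 12 across.
Given what's placed, (2,1) must be 1 to fit the 4 across and 6 down.
(2,2) = 4 − 1 = 3 completes the 4 across.
(3,1) = 6 − 4 = 2 completes the 6 down.
(3,2) = 6 − 2 = 4 completes the 6 across.

3, 9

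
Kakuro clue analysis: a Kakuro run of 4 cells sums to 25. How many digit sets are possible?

6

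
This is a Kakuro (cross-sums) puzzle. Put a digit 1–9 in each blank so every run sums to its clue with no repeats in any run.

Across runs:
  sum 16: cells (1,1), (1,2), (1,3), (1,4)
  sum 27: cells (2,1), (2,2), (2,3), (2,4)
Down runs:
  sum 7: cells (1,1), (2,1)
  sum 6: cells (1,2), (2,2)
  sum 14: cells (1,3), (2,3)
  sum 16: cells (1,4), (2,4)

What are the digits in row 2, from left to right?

6 4 8 9

16 in 2 cells must be {7,9}.
Nothing is forced directly, so branch on (1,4), whose candidates are 7 or 9. If (1,4) = 9: then (1,3) would have to be in {1,2,4} for the 16 across but in {5,6,8,9} for the 14 down — contradiction. So (1,4) = 7.
(2,4) = 16 − 7 = 9 completes the 16 down.
Nothing is forced directly, so branch on (1,3), whose candidates are 5 or 6. If (1,3) = 5: that forces (1,2) = 1, (2,2) = 5, after which (2,3) would have to be in {6,7} for the 27 across but in {9} for the 14 down — contradiction. So (1,3) = 6.
(2,3) = 14 − 6 = 8 completes the 14 down.
(2,2) = 4: the only remaining digit allowed by both the 27 across and the 6 down.
(1,2) = 6 − 4 = 2 completes the 6 down.
(2,1) = 27 − 21 = 6 completes the 27 across.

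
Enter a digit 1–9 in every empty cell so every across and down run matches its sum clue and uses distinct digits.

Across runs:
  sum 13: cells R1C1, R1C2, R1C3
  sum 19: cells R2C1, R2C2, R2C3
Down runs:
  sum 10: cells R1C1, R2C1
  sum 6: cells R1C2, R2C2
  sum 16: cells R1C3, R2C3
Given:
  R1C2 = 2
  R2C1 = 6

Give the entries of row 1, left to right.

4 2 7

16 in 2 cells must be {7,9}.
R1C1 = 10 − 6 = 4 completes the 10 down.
R1C3 = 13 − 6 = 7 completes the 13 across.
R2C2 = 6 − 2 = 4 completes the 6 down.
R2C3 = 19 − 10 = 9 completes the 19 across.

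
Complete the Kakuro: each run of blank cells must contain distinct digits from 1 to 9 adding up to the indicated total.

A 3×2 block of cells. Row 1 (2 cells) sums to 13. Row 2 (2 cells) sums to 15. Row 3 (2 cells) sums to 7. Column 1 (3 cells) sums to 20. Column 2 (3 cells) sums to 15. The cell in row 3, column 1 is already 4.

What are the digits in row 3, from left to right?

(3,2) = 7 − 4 = 3 completes the 7 across.
No cell is forced outright now. (1,1) can only be 7 or 9 (the digits allowed by both its 13 across and its 20 down). If (1,1) = 7: then (1,2) would have to be in {6} for the 13 across but in {4,5,7,8} for the 15 down — contradiction. So (1,1) = 9.
(1,2) = 13 − 9 = 4 completes the 13 across.
(2,1) = 20 − 13 = 7 completes the 20 down.
(2,2) = 15 − 7 = 8 completes the 15 across.

4 3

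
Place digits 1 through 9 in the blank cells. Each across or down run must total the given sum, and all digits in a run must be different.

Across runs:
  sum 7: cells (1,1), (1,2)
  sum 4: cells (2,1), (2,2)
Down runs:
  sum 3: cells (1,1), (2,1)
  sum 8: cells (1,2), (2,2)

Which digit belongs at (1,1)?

2

4 in 2 cells must be {1,3}; 3 in 2 cells must be {1,2}.
The 4 across and the 3 down share only 1, so (2,1) = 1.
(2,2) = 4 − 1 = 3 completes the 4 across.
(1,1) = 3 − 1 = 2 completes the 3 down.
(1,2) = 7 − 2 = 5 completes the 7 across.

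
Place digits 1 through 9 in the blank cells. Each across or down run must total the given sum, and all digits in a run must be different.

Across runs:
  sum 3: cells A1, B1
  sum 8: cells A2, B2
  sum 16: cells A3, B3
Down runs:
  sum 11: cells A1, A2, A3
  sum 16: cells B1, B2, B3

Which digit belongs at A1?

3 in 2 cells must be {1,2}; 16 in 2 cells must be {7,9}.
The 16 across and the 11 down share only 7, so A3 = 7.
B3 = 16 − 7 = 9 completes the 16 across.
Given what's placed, A1 must be 1 to fit the 3 across and 11 down.
B1 = 3 − 1 = 2 completes the 3 across.
A2 = 11 − 8 = 3 completes the 11 down.
B2 = 8 − 3 = 5 completes the 8 across.

1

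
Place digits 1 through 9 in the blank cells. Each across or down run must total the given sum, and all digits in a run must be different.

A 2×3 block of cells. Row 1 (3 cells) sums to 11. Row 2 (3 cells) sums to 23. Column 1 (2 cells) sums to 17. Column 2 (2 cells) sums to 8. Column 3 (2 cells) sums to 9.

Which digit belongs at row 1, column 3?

23 in 3 cells must be {6,8,9}; 17 in 2 cells must be {8,9}.
The 11 across and the 17 down share only 8, so (1,1) = 8.
(2,1) = 17 − 8 = 9 completes the 17 down.
Given what's placed, (2,2) must be 6 to fit the 23 across and 8 down.
(2,3) = 23 − 15 = 8 completes the 23 across.
(1,2) = 8 − 6 = 2 completes the 8 down.
(1,3) = 11 − 10 = 1 completes the 11 across.

1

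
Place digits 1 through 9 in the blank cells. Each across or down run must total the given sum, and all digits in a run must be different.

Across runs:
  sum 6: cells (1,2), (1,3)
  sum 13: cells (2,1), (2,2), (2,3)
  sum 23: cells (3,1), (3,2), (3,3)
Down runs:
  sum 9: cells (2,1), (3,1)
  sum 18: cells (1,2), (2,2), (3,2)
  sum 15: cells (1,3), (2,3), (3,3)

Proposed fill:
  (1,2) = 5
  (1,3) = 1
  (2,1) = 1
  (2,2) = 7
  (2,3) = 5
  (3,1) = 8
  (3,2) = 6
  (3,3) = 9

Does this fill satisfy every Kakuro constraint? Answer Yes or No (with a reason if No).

Yes

Across: 5+1=6; 1+7+5=13; 8+6+9=23. Down: 1+8=9; 5+7+6=18; 1+5+9=15. No digit repeats within any run.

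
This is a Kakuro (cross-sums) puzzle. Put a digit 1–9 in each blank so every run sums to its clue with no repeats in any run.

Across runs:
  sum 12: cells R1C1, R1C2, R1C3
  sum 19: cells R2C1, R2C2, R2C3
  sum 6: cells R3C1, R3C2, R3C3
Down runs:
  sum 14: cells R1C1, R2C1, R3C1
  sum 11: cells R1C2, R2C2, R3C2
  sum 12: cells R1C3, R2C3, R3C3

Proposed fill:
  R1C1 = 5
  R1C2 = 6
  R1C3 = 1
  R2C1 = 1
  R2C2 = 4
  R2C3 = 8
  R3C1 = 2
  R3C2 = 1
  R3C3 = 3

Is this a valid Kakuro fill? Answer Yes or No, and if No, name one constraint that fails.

No — the across run R2C1–R2C3 sums to 13, not 19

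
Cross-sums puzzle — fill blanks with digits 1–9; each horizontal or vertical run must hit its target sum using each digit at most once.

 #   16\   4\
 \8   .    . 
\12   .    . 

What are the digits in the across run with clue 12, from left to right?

9 3

16 in 2 cells must be {7,9}; 4 in 2 cells must be {1,3}.
The 8 across and the 16 down share only 7, so R1C1 = 7.
R1C2 = 8 − 7 = 1 completes the 8 across.
R2C1 = 16 − 7 = 9 completes the 16 down.
R2C2 = 12 − 9 = 3 completes the 12 across.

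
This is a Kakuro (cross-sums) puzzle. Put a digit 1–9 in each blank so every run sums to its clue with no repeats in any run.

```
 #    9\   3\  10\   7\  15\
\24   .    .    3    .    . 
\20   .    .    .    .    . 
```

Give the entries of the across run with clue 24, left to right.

5, 1, 3, 6, 9

3 in 2 cells must be {1,2}.
R2C3 = 10 − 3 = 7 completes the 10 down.
Given what's placed, R2C5 must be 6 to fit the 20 across and 15 down.
R1C5 = 15 − 6 = 9 completes the 15 down.
Nothing is forced directly, so branch on R2C4, whose candidates are 1 or 2 or 4. If R2C4 = 2: that forces R1C4 = 5, R2C2 = 1, after which R1C2 would have to be in {1,6} for the 24 across but in {2} for the 3 down — contradiction. If R2C4 = 4: then R1C4 would have to be in {1,2,4,5,6,7} for the 24 across but in {3} for the 7 down — contradiction. So R2C4 = 1.
R1C4 = 7 − 1 = 6 completes the 7 down.
R2C2 = 2: the only remaining digit allowed by both the 20 across and the 3 down.
R1C2 = 3 − 2 = 1 completes the 3 down.
R2C1 = 20 − 16 = 4 completes the 20 across.
R1C1 = 24 − 19 = 5 completes the 24 across.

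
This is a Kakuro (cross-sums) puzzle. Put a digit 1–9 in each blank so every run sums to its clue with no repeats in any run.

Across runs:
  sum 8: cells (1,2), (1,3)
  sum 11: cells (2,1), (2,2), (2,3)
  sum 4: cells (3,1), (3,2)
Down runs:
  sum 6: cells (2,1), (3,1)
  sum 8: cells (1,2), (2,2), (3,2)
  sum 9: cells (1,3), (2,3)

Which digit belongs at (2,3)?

2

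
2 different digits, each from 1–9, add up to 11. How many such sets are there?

4

2 distinct digits from 1–9 sum between 3 and 17.
Enumerating: {2,9}, {3,8}, {4,7}, {5,6}.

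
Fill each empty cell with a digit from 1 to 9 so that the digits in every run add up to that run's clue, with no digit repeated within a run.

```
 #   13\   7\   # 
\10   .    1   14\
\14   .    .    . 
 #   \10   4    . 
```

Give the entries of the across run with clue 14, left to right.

4 2 8

7 in 3 cells must be {1,2,4}.
R1C1 = 10 − 1 = 9 completes the 10 across.
R2C1 = 13 − 9 = 4 completes the 13 down.
R2C2 = 7 − 5 = 2 completes the 7 down.
R2C3 = 14 − 6 = 8 completes the 14 across.
R3C3 = 10 − 4 = 6 completes the 10 across.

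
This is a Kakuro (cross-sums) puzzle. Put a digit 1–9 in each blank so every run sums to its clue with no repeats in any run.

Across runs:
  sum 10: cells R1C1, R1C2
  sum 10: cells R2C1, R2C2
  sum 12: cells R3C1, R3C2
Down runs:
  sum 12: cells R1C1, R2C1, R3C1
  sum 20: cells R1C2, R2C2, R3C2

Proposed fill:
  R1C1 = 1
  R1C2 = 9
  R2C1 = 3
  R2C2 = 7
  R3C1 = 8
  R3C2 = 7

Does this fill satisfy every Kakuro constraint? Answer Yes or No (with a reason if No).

No — the down run R1C2–R3C2 sums to 23, not 20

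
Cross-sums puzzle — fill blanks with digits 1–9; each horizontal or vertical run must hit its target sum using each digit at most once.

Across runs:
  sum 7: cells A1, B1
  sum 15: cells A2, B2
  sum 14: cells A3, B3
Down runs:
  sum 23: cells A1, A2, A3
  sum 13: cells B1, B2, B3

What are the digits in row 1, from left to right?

23 in 3 cells must be {6,8,9}.
The 7 across and the 23 down share only 6, so A1 = 6.
B1 = 7 − 6 = 1 completes the 7 across.
Nothing is forced directly, so branch on A2, whose candidates are 8 or 9. If A2 = 9: then B2 would have to be in {6} for the 15 across but in {3,4,5,7,8,9} for the 13 down — contradiction. So A2 = 8.
B2 = 15 − 8 = 7 completes the 15 across.
A3 = 23 − 14 = 9 completes the 23 down.
B3 = 14 − 9 = 5 completes the 14 across.

6 1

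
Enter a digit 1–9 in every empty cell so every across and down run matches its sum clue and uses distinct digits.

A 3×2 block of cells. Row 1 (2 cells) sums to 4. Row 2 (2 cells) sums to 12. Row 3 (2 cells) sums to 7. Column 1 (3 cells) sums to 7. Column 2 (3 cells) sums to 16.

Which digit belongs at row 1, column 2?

3

4 in 2 cells must be {1,3}; 7 in 3 cells must be {1,2,4}.
The 4 across and the 7 down share only 1, so (1,1) = 1.
(1,2) = 4 − 1 = 3 completes the 4 across.
Given what's placed, (2,1) must be 4 to fit the 12 across and 7 down.
(2,2) = 12 − 4 = 8 completes the 12 across.
(3,1) = 7 − 5 = 2 completes the 7 down.
(3,2) = 7 − 2 = 5 completes the 7 across.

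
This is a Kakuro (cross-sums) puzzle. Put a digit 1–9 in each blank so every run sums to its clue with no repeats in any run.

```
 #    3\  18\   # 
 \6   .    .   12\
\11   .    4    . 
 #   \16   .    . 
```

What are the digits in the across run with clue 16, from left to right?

16 in 2 cells must be {7,9}; 3 in 2 cells must be {1,2}.
R1C2 = 5: the only remaining digit allowed by both the 6 across and the 18 down.
R2C3 = 5: the only remaining digit allowed by both the 11 across and the 12 down.
R3C2 = 18 − 9 = 9 completes the 18 down.
R3C3 = 16 − 9 = 7 completes the 16 across.
R1C1 = 6 − 5 = 1 completes the 6 across.
R2C1 = 11 − 9 = 2 completes the 11 across.

9, 7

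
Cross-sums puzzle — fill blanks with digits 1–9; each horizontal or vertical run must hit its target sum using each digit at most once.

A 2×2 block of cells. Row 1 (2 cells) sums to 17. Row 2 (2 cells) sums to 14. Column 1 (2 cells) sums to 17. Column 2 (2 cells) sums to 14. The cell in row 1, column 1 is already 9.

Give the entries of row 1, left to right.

9 8

17 in 2 cells must be {8,9}.
(1,2) = 17 − 9 = 8 completes the 17 across.
(2,1) = 17 − 9 = 8 completes the 17 down.
(2,2) = 14 − 8 = 6 completes the 14 across.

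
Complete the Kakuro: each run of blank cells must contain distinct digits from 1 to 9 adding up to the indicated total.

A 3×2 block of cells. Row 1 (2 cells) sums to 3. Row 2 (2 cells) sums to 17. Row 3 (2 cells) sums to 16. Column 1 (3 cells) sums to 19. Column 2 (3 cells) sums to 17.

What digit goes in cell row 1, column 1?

2

3 in 2 cells must be {1,2}; 17 in 2 cells must be {8,9}; 16 in 2 cells must be {7,9}.
The 3 across and the 19 down share only 2, so (1,1) = 2.
(1,2) = 3 − 2 = 1 completes the 3 across.
Given what's placed, (2,2) must be 9 to fit the 17 across and 17 down.
(3,1) = 9: the only remaining digit allowed by both the 16 across and the 19 down.
(3,2) = 16 − 9 = 7 completes the 16 across.
(2,1) = 17 − 9 = 8 completes the 17 across.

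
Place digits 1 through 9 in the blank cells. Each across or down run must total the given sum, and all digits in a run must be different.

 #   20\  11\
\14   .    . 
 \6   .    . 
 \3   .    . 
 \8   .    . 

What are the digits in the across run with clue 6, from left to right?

3 in 2 cells must be {1,2}; 11 in 4 cells must be {1,2,3,5}.
Only 5 fits R1C2 under both its across sum 14 and down sum 11.
R1C1 = 14 − 5 = 9 completes the 14 across.
Nothing is forced directly, so branch on R2C2, whose candidates are 1 or 2. If R2C2 = 1: that forces R2C1 = 5, R3C1 = 2, after which R3C2 would have to be in {1} for the 3 across but in {2,3} for the 11 down — contradiction. So R2C2 = 2.
R2C1 = 6 − 2 = 4 completes the 6 across.

4, 2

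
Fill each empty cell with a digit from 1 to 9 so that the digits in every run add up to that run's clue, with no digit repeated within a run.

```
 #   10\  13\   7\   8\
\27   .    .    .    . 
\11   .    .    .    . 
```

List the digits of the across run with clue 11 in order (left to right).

11 in 4 cells must be {1,2,3,5}.
Only 5 fits R2C2 under both its across sum 11 and down sum 13.
R1C2 = 13 − 5 = 8 completes the 13 down.
Nothing is forced directly, so branch on R1C3, whose candidates are 3 or 4 or 6. If R1C3 = 3: that forces R1C4 = 7, after which R2C3 would have to be in {1,2,3} for the 11 across but in {4} for the 7 down — contradiction. If R1C3 = 6: then R1C4 would have to be in {4,9} for the 27 across but in {1,2,3,5,6,7} for the 8 down — contradiction. So R1C3 = 4.
R1C4 = 6: the only remaining digit allowed by both the 27 across and the 8 down.
R2C3 = 7 − 4 = 3 completes the 7 down.
R2C4 = 8 − 6 = 2 completes the 8 down.
R1C1 = 27 − 18 = 9 completes the 27 across.
R2C1 = 11 − 10 = 1 completes the 11 across.

1 5 3 2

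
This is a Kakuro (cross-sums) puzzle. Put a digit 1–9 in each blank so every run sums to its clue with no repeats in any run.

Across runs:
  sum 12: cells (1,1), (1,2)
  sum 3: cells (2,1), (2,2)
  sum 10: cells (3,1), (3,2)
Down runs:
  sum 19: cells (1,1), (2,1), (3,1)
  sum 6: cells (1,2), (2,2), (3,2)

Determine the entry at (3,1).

8

3 in 2 cells must be {1,2}; 6 in 3 cells must be {1,2,3}.
The 12 across and the 6 down share only 3, so (1,2) = 3.
The 3 across and the 19 down share only 2, so (2,1) = 2.
(2,2) = 3 − 2 = 1 completes the 3 across.
(3,2) = 6 − 4 = 2 completes the 6 down.
(1,1) = 12 − 3 = 9 completes the 12 across.
(3,1) = 10 − 2 = 8 completes the 10 across.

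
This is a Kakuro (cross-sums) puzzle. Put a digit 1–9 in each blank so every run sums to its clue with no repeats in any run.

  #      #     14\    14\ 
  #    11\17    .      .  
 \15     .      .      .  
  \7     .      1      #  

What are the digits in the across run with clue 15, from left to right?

5 4 6

17 in 2 cells must be {8,9}.
R3C1 = 7 − 1 = 6 completes the 7 across.
R2C1 = 11 − 6 = 5 completes the 11 down.
No cell is forced outright now. R1C2 can only be 8 or 9 (the digits allowed by both its 17 across and its 14 down). If R1C2 = 8: that forces R1C3 = 9, after which R2C2 would have to be in {1,2,3,4,6,7,8,9} for the 15 across but in {5} for the 14 down — contradiction. So R1C2 = 9.
R1C3 = 17 − 9 = 8 completes the 17 across.
R2C2 = 14 − 10 = 4 completes the 14 down.
R2C3 = 15 − 9 = 6 completes the 15 across.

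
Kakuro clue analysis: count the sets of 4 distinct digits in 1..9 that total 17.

4 distinct digits from 1–9 sum between 10 and 30.

9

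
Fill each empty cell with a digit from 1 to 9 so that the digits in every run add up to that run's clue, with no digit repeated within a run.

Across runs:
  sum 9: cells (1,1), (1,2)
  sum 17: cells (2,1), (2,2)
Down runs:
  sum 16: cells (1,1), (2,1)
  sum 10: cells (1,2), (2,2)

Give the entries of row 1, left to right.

7 2

17 in 2 cells must be {8,9}; 16 in 2 cells must be {7,9}.
The 9 across and the 16 down share only 7, so (1,1) = 7.
(1,2) = 9 − 7 = 2 completes the 9 across.
(2,1) = 16 − 7 = 9 completes the 16 down.
(2,2) = 17 − 9 = 8 completes the 17 across.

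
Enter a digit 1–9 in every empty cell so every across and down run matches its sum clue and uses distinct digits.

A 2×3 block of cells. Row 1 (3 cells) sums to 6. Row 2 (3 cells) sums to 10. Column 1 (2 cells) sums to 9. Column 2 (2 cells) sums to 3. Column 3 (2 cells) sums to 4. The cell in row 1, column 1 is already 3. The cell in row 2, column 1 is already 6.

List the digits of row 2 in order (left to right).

6 in 3 cells must be {1,2,3}; 3 in 2 cells must be {1,2}; 4 in 2 cells must be {1,3}.
(1,3) = 1: the only remaining digit allowed by both the 6 across and the 4 down.
(2,2) = 1: the only remaining digit allowed by both the 10 across and the 3 down.
(2,3) = 10 − 7 = 3 completes the 10 across.
(1,2) = 6 − 4 = 2 completes the 6 across.

6, 1, 3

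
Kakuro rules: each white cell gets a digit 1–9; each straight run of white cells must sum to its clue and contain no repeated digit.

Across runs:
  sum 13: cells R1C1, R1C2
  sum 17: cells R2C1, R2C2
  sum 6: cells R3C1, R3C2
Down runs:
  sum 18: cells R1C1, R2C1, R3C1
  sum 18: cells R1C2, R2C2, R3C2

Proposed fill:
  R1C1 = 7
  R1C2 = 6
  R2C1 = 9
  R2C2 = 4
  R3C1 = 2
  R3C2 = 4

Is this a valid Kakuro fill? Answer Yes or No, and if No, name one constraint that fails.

No — the across run R2C1–R2C2 sums to 13, not 17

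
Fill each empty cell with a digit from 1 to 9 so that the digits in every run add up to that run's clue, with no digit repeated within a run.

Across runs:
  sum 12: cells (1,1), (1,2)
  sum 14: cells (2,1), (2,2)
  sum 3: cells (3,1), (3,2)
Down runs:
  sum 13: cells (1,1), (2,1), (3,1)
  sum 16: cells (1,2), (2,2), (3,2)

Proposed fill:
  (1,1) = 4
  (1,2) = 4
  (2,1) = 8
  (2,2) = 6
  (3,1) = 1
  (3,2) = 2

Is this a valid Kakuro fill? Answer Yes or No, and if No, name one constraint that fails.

No — the across run (1,1)–(1,2) sums to 8, not 12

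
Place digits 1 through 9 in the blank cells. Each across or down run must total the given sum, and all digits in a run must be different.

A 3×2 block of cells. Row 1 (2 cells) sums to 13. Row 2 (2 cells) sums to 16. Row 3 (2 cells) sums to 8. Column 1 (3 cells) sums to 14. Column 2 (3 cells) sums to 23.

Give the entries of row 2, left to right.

16 in 2 cells must be {7,9}; 23 in 3 cells must be {6,8,9}.
The 16 across and the 23 down share only 9, so (2,2) = 9.
Given what's placed, (3,2) must be 6 to fit the 8 across and 23 down.
(1,2) = 23 − 15 = 8 completes the 23 down.
(2,1) = 16 − 9 = 7 completes the 16 across.
(3,1) = 8 − 6 = 2 completes the 8 across.
(1,1) = 13 − 8 = 5 completes the 13 across.

7 9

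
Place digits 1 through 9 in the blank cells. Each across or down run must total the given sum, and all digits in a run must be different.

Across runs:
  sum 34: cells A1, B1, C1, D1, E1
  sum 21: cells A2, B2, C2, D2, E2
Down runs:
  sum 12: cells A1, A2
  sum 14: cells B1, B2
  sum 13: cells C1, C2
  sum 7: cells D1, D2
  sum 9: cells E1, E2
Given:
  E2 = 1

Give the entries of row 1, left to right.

7, 6, 9, 4, 8

34 in 5 cells must be {4,6,7,8,9}.
E1 = 9 − 1 = 8 completes the 9 down.
No cell is forced outright now. D1 can only be 4 or 6 (the digits allowed by both its 34 across and its 7 down). If D1 = 6: that forces B1 = 9, B2 = 5, after which D2 would have to be in {2,3,4,6,7,8,9} for the 21 across but in {1} for the 7 down — contradiction. So D1 = 4.
D2 = 7 − 4 = 3 completes the 7 down.
Nothing is forced directly, so branch on A1, whose candidates are 7 or 9. If A1 = 9: that forces B1 = 6, C1 = 7, after which A2 would have to be in {2,4,5,6,7,8,9} for the 21 across but in {3} for the 12 down — contradiction. So A1 = 7.
A2 = 12 − 7 = 5 completes the 12 down.
B2 = 8: the only remaining digit allowed by both the 21 across and the 14 down.
C2 = 21 − 17 = 4 completes the 21 across.
B1 = 14 − 8 = 6 completes the 14 down.
C1 = 34 − 25 = 9 completes the 34 across.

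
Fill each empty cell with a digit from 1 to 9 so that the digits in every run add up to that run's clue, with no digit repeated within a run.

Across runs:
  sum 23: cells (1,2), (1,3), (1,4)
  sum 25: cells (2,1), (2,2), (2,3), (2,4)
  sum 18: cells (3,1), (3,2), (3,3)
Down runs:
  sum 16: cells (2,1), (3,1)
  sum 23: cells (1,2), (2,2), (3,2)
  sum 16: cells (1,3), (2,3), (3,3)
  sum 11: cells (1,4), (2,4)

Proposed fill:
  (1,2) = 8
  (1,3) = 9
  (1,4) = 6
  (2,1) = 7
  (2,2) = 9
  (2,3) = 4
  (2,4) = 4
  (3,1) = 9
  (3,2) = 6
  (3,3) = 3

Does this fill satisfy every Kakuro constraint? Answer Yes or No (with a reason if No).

No — the down run (1,4)–(2,4) sums to 10, not 11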